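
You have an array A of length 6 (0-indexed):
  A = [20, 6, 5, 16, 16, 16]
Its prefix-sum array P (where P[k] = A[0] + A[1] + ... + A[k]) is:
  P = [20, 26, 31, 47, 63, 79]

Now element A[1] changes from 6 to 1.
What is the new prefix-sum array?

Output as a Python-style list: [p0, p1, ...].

Change: A[1] 6 -> 1, delta = -5
P[k] for k < 1: unchanged (A[1] not included)
P[k] for k >= 1: shift by delta = -5
  P[0] = 20 + 0 = 20
  P[1] = 26 + -5 = 21
  P[2] = 31 + -5 = 26
  P[3] = 47 + -5 = 42
  P[4] = 63 + -5 = 58
  P[5] = 79 + -5 = 74

Answer: [20, 21, 26, 42, 58, 74]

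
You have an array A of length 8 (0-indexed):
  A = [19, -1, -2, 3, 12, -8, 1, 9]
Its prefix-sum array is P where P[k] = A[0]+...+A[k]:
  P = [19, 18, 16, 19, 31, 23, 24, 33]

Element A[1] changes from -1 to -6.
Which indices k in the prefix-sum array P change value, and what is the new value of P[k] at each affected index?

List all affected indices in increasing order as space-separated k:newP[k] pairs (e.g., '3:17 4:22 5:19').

Answer: 1:13 2:11 3:14 4:26 5:18 6:19 7:28

Derivation:
P[k] = A[0] + ... + A[k]
P[k] includes A[1] iff k >= 1
Affected indices: 1, 2, ..., 7; delta = -5
  P[1]: 18 + -5 = 13
  P[2]: 16 + -5 = 11
  P[3]: 19 + -5 = 14
  P[4]: 31 + -5 = 26
  P[5]: 23 + -5 = 18
  P[6]: 24 + -5 = 19
  P[7]: 33 + -5 = 28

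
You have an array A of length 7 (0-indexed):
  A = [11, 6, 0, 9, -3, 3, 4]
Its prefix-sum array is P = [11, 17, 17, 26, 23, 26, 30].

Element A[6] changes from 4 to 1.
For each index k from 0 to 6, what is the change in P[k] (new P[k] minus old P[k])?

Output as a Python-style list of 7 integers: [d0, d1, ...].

Element change: A[6] 4 -> 1, delta = -3
For k < 6: P[k] unchanged, delta_P[k] = 0
For k >= 6: P[k] shifts by exactly -3
Delta array: [0, 0, 0, 0, 0, 0, -3]

Answer: [0, 0, 0, 0, 0, 0, -3]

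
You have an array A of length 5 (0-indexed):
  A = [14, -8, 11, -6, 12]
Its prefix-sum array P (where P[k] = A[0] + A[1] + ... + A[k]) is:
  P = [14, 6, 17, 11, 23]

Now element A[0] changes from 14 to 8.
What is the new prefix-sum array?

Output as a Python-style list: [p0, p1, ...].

Change: A[0] 14 -> 8, delta = -6
P[k] for k < 0: unchanged (A[0] not included)
P[k] for k >= 0: shift by delta = -6
  P[0] = 14 + -6 = 8
  P[1] = 6 + -6 = 0
  P[2] = 17 + -6 = 11
  P[3] = 11 + -6 = 5
  P[4] = 23 + -6 = 17

Answer: [8, 0, 11, 5, 17]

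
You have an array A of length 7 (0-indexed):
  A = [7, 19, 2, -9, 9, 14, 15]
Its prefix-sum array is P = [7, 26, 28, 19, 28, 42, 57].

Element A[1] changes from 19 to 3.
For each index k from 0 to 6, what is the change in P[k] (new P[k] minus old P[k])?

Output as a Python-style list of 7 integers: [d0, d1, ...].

Answer: [0, -16, -16, -16, -16, -16, -16]

Derivation:
Element change: A[1] 19 -> 3, delta = -16
For k < 1: P[k] unchanged, delta_P[k] = 0
For k >= 1: P[k] shifts by exactly -16
Delta array: [0, -16, -16, -16, -16, -16, -16]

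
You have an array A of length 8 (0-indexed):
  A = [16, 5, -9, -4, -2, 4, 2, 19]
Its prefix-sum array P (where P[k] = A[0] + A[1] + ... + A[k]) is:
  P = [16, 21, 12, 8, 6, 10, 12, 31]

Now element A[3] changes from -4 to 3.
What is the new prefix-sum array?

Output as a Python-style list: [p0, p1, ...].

Change: A[3] -4 -> 3, delta = 7
P[k] for k < 3: unchanged (A[3] not included)
P[k] for k >= 3: shift by delta = 7
  P[0] = 16 + 0 = 16
  P[1] = 21 + 0 = 21
  P[2] = 12 + 0 = 12
  P[3] = 8 + 7 = 15
  P[4] = 6 + 7 = 13
  P[5] = 10 + 7 = 17
  P[6] = 12 + 7 = 19
  P[7] = 31 + 7 = 38

Answer: [16, 21, 12, 15, 13, 17, 19, 38]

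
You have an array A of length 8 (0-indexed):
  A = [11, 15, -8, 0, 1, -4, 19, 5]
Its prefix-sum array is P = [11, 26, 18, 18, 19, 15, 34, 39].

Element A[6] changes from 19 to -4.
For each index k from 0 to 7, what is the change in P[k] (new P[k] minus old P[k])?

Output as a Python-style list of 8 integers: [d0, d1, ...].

Answer: [0, 0, 0, 0, 0, 0, -23, -23]

Derivation:
Element change: A[6] 19 -> -4, delta = -23
For k < 6: P[k] unchanged, delta_P[k] = 0
For k >= 6: P[k] shifts by exactly -23
Delta array: [0, 0, 0, 0, 0, 0, -23, -23]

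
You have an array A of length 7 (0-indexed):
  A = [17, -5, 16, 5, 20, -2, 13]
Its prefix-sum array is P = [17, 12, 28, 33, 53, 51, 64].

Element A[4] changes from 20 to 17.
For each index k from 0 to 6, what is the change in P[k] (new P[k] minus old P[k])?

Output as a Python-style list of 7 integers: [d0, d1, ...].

Element change: A[4] 20 -> 17, delta = -3
For k < 4: P[k] unchanged, delta_P[k] = 0
For k >= 4: P[k] shifts by exactly -3
Delta array: [0, 0, 0, 0, -3, -3, -3]

Answer: [0, 0, 0, 0, -3, -3, -3]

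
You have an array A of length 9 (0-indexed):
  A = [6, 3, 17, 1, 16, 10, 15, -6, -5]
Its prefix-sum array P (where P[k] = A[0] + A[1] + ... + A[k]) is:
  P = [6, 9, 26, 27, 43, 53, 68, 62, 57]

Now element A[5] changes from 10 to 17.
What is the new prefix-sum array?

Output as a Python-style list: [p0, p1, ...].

Answer: [6, 9, 26, 27, 43, 60, 75, 69, 64]

Derivation:
Change: A[5] 10 -> 17, delta = 7
P[k] for k < 5: unchanged (A[5] not included)
P[k] for k >= 5: shift by delta = 7
  P[0] = 6 + 0 = 6
  P[1] = 9 + 0 = 9
  P[2] = 26 + 0 = 26
  P[3] = 27 + 0 = 27
  P[4] = 43 + 0 = 43
  P[5] = 53 + 7 = 60
  P[6] = 68 + 7 = 75
  P[7] = 62 + 7 = 69
  P[8] = 57 + 7 = 64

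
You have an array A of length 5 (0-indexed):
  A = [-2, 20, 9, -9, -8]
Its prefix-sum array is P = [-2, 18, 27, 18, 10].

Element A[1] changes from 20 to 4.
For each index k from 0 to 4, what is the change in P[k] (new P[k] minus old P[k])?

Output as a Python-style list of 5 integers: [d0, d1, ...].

Answer: [0, -16, -16, -16, -16]

Derivation:
Element change: A[1] 20 -> 4, delta = -16
For k < 1: P[k] unchanged, delta_P[k] = 0
For k >= 1: P[k] shifts by exactly -16
Delta array: [0, -16, -16, -16, -16]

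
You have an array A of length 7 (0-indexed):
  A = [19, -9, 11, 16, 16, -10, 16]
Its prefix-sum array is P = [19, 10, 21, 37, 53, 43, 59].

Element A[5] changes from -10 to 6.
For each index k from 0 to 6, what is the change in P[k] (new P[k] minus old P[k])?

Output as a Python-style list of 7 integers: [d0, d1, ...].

Answer: [0, 0, 0, 0, 0, 16, 16]

Derivation:
Element change: A[5] -10 -> 6, delta = 16
For k < 5: P[k] unchanged, delta_P[k] = 0
For k >= 5: P[k] shifts by exactly 16
Delta array: [0, 0, 0, 0, 0, 16, 16]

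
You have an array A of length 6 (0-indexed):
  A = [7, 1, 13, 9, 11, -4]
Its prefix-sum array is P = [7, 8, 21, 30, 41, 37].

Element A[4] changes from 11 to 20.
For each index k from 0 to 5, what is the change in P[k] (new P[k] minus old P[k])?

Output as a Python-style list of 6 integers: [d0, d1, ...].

Element change: A[4] 11 -> 20, delta = 9
For k < 4: P[k] unchanged, delta_P[k] = 0
For k >= 4: P[k] shifts by exactly 9
Delta array: [0, 0, 0, 0, 9, 9]

Answer: [0, 0, 0, 0, 9, 9]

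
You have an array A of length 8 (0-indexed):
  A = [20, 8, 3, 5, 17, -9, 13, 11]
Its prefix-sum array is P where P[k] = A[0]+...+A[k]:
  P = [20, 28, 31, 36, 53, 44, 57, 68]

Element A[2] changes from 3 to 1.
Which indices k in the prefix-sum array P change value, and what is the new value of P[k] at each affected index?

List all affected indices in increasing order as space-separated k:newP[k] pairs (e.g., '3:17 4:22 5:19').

Answer: 2:29 3:34 4:51 5:42 6:55 7:66

Derivation:
P[k] = A[0] + ... + A[k]
P[k] includes A[2] iff k >= 2
Affected indices: 2, 3, ..., 7; delta = -2
  P[2]: 31 + -2 = 29
  P[3]: 36 + -2 = 34
  P[4]: 53 + -2 = 51
  P[5]: 44 + -2 = 42
  P[6]: 57 + -2 = 55
  P[7]: 68 + -2 = 66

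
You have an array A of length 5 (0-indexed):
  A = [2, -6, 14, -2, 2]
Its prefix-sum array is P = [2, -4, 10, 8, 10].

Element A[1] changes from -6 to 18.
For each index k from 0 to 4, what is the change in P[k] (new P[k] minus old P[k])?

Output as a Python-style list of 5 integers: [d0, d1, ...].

Answer: [0, 24, 24, 24, 24]

Derivation:
Element change: A[1] -6 -> 18, delta = 24
For k < 1: P[k] unchanged, delta_P[k] = 0
For k >= 1: P[k] shifts by exactly 24
Delta array: [0, 24, 24, 24, 24]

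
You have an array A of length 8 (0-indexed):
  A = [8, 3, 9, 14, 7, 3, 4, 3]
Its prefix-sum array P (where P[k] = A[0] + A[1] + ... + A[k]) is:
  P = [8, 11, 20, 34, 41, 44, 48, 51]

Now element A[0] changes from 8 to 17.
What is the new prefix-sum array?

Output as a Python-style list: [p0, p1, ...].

Answer: [17, 20, 29, 43, 50, 53, 57, 60]

Derivation:
Change: A[0] 8 -> 17, delta = 9
P[k] for k < 0: unchanged (A[0] not included)
P[k] for k >= 0: shift by delta = 9
  P[0] = 8 + 9 = 17
  P[1] = 11 + 9 = 20
  P[2] = 20 + 9 = 29
  P[3] = 34 + 9 = 43
  P[4] = 41 + 9 = 50
  P[5] = 44 + 9 = 53
  P[6] = 48 + 9 = 57
  P[7] = 51 + 9 = 60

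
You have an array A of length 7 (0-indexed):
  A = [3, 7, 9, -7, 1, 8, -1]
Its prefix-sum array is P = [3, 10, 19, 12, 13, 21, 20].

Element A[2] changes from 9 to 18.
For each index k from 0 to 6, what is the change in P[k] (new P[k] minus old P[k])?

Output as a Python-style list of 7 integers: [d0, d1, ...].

Element change: A[2] 9 -> 18, delta = 9
For k < 2: P[k] unchanged, delta_P[k] = 0
For k >= 2: P[k] shifts by exactly 9
Delta array: [0, 0, 9, 9, 9, 9, 9]

Answer: [0, 0, 9, 9, 9, 9, 9]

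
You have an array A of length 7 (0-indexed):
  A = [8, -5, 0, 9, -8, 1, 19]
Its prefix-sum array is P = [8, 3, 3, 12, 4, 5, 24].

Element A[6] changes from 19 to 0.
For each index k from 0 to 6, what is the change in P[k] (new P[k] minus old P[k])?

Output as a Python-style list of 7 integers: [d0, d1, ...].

Answer: [0, 0, 0, 0, 0, 0, -19]

Derivation:
Element change: A[6] 19 -> 0, delta = -19
For k < 6: P[k] unchanged, delta_P[k] = 0
For k >= 6: P[k] shifts by exactly -19
Delta array: [0, 0, 0, 0, 0, 0, -19]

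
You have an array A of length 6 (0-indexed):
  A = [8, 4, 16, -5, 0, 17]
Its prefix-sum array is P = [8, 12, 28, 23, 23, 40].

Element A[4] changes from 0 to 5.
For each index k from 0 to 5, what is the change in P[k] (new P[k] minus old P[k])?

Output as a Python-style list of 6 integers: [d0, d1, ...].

Element change: A[4] 0 -> 5, delta = 5
For k < 4: P[k] unchanged, delta_P[k] = 0
For k >= 4: P[k] shifts by exactly 5
Delta array: [0, 0, 0, 0, 5, 5]

Answer: [0, 0, 0, 0, 5, 5]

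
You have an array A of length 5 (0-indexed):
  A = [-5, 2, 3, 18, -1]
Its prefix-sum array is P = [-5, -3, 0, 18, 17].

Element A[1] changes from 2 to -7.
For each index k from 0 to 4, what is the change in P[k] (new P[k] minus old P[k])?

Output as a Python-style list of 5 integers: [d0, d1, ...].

Element change: A[1] 2 -> -7, delta = -9
For k < 1: P[k] unchanged, delta_P[k] = 0
For k >= 1: P[k] shifts by exactly -9
Delta array: [0, -9, -9, -9, -9]

Answer: [0, -9, -9, -9, -9]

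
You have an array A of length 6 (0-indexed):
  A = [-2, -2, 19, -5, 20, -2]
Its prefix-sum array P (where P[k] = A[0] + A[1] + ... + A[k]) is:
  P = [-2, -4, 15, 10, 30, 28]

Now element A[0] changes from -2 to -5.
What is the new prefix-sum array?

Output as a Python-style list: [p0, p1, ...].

Answer: [-5, -7, 12, 7, 27, 25]

Derivation:
Change: A[0] -2 -> -5, delta = -3
P[k] for k < 0: unchanged (A[0] not included)
P[k] for k >= 0: shift by delta = -3
  P[0] = -2 + -3 = -5
  P[1] = -4 + -3 = -7
  P[2] = 15 + -3 = 12
  P[3] = 10 + -3 = 7
  P[4] = 30 + -3 = 27
  P[5] = 28 + -3 = 25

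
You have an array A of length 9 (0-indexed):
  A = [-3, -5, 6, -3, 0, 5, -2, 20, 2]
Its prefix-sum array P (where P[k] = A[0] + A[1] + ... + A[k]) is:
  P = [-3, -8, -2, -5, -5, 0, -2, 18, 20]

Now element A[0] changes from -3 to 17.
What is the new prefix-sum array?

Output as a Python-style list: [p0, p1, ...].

Answer: [17, 12, 18, 15, 15, 20, 18, 38, 40]

Derivation:
Change: A[0] -3 -> 17, delta = 20
P[k] for k < 0: unchanged (A[0] not included)
P[k] for k >= 0: shift by delta = 20
  P[0] = -3 + 20 = 17
  P[1] = -8 + 20 = 12
  P[2] = -2 + 20 = 18
  P[3] = -5 + 20 = 15
  P[4] = -5 + 20 = 15
  P[5] = 0 + 20 = 20
  P[6] = -2 + 20 = 18
  P[7] = 18 + 20 = 38
  P[8] = 20 + 20 = 40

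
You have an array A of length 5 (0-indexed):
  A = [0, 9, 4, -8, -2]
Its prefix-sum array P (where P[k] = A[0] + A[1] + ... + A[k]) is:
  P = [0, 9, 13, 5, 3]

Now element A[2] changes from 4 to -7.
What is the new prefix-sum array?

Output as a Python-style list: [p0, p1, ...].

Change: A[2] 4 -> -7, delta = -11
P[k] for k < 2: unchanged (A[2] not included)
P[k] for k >= 2: shift by delta = -11
  P[0] = 0 + 0 = 0
  P[1] = 9 + 0 = 9
  P[2] = 13 + -11 = 2
  P[3] = 5 + -11 = -6
  P[4] = 3 + -11 = -8

Answer: [0, 9, 2, -6, -8]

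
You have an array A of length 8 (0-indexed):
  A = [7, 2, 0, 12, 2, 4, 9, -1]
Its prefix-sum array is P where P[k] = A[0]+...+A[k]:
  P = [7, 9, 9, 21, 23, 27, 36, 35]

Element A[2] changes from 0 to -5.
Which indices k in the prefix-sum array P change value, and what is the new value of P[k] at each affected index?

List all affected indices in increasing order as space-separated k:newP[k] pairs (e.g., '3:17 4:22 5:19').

P[k] = A[0] + ... + A[k]
P[k] includes A[2] iff k >= 2
Affected indices: 2, 3, ..., 7; delta = -5
  P[2]: 9 + -5 = 4
  P[3]: 21 + -5 = 16
  P[4]: 23 + -5 = 18
  P[5]: 27 + -5 = 22
  P[6]: 36 + -5 = 31
  P[7]: 35 + -5 = 30

Answer: 2:4 3:16 4:18 5:22 6:31 7:30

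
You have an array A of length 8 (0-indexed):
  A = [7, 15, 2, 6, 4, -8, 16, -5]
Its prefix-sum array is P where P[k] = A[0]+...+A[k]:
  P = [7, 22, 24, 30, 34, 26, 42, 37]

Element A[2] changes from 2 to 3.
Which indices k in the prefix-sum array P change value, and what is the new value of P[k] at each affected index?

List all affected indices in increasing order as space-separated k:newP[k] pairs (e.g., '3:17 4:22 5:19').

P[k] = A[0] + ... + A[k]
P[k] includes A[2] iff k >= 2
Affected indices: 2, 3, ..., 7; delta = 1
  P[2]: 24 + 1 = 25
  P[3]: 30 + 1 = 31
  P[4]: 34 + 1 = 35
  P[5]: 26 + 1 = 27
  P[6]: 42 + 1 = 43
  P[7]: 37 + 1 = 38

Answer: 2:25 3:31 4:35 5:27 6:43 7:38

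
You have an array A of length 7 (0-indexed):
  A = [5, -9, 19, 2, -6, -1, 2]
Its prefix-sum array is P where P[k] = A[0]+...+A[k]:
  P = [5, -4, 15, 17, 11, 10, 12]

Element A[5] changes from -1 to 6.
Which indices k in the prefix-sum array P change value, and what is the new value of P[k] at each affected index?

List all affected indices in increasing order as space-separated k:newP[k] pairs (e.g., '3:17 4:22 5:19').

P[k] = A[0] + ... + A[k]
P[k] includes A[5] iff k >= 5
Affected indices: 5, 6, ..., 6; delta = 7
  P[5]: 10 + 7 = 17
  P[6]: 12 + 7 = 19

Answer: 5:17 6:19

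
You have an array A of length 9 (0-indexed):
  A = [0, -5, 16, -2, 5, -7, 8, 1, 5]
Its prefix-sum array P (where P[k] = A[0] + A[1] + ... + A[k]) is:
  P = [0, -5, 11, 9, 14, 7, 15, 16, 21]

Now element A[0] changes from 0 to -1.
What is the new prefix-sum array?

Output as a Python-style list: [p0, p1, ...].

Change: A[0] 0 -> -1, delta = -1
P[k] for k < 0: unchanged (A[0] not included)
P[k] for k >= 0: shift by delta = -1
  P[0] = 0 + -1 = -1
  P[1] = -5 + -1 = -6
  P[2] = 11 + -1 = 10
  P[3] = 9 + -1 = 8
  P[4] = 14 + -1 = 13
  P[5] = 7 + -1 = 6
  P[6] = 15 + -1 = 14
  P[7] = 16 + -1 = 15
  P[8] = 21 + -1 = 20

Answer: [-1, -6, 10, 8, 13, 6, 14, 15, 20]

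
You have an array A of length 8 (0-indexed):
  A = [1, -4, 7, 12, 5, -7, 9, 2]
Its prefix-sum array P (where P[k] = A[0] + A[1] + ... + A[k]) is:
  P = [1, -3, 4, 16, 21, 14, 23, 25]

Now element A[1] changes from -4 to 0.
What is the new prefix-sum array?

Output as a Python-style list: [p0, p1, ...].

Answer: [1, 1, 8, 20, 25, 18, 27, 29]

Derivation:
Change: A[1] -4 -> 0, delta = 4
P[k] for k < 1: unchanged (A[1] not included)
P[k] for k >= 1: shift by delta = 4
  P[0] = 1 + 0 = 1
  P[1] = -3 + 4 = 1
  P[2] = 4 + 4 = 8
  P[3] = 16 + 4 = 20
  P[4] = 21 + 4 = 25
  P[5] = 14 + 4 = 18
  P[6] = 23 + 4 = 27
  P[7] = 25 + 4 = 29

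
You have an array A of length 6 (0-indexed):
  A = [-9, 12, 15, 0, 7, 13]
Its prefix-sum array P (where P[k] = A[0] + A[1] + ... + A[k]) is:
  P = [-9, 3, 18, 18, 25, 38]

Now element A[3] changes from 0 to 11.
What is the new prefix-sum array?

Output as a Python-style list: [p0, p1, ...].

Change: A[3] 0 -> 11, delta = 11
P[k] for k < 3: unchanged (A[3] not included)
P[k] for k >= 3: shift by delta = 11
  P[0] = -9 + 0 = -9
  P[1] = 3 + 0 = 3
  P[2] = 18 + 0 = 18
  P[3] = 18 + 11 = 29
  P[4] = 25 + 11 = 36
  P[5] = 38 + 11 = 49

Answer: [-9, 3, 18, 29, 36, 49]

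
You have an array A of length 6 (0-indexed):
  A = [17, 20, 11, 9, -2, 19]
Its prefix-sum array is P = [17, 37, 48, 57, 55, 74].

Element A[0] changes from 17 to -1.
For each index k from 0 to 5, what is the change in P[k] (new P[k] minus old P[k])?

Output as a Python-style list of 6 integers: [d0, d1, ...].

Element change: A[0] 17 -> -1, delta = -18
For k < 0: P[k] unchanged, delta_P[k] = 0
For k >= 0: P[k] shifts by exactly -18
Delta array: [-18, -18, -18, -18, -18, -18]

Answer: [-18, -18, -18, -18, -18, -18]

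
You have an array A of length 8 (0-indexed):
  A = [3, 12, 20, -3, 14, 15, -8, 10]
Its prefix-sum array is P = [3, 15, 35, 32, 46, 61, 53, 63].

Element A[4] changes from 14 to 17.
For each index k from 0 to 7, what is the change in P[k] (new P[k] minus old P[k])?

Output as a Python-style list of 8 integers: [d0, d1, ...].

Element change: A[4] 14 -> 17, delta = 3
For k < 4: P[k] unchanged, delta_P[k] = 0
For k >= 4: P[k] shifts by exactly 3
Delta array: [0, 0, 0, 0, 3, 3, 3, 3]

Answer: [0, 0, 0, 0, 3, 3, 3, 3]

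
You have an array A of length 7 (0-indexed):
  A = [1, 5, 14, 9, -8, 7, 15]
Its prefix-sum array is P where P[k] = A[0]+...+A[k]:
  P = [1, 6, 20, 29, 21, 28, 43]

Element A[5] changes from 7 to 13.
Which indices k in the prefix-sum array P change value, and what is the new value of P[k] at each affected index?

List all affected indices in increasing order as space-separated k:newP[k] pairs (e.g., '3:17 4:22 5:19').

P[k] = A[0] + ... + A[k]
P[k] includes A[5] iff k >= 5
Affected indices: 5, 6, ..., 6; delta = 6
  P[5]: 28 + 6 = 34
  P[6]: 43 + 6 = 49

Answer: 5:34 6:49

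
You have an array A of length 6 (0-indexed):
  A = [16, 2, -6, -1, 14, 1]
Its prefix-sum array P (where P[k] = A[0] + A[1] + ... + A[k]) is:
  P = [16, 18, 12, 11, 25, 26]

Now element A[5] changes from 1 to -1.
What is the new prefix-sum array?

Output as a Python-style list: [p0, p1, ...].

Answer: [16, 18, 12, 11, 25, 24]

Derivation:
Change: A[5] 1 -> -1, delta = -2
P[k] for k < 5: unchanged (A[5] not included)
P[k] for k >= 5: shift by delta = -2
  P[0] = 16 + 0 = 16
  P[1] = 18 + 0 = 18
  P[2] = 12 + 0 = 12
  P[3] = 11 + 0 = 11
  P[4] = 25 + 0 = 25
  P[5] = 26 + -2 = 24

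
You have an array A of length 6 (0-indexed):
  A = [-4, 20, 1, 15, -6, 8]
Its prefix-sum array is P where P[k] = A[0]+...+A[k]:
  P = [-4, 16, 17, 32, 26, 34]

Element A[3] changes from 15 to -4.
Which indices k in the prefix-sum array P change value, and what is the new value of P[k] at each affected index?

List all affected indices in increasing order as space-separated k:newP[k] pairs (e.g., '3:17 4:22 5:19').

P[k] = A[0] + ... + A[k]
P[k] includes A[3] iff k >= 3
Affected indices: 3, 4, ..., 5; delta = -19
  P[3]: 32 + -19 = 13
  P[4]: 26 + -19 = 7
  P[5]: 34 + -19 = 15

Answer: 3:13 4:7 5:15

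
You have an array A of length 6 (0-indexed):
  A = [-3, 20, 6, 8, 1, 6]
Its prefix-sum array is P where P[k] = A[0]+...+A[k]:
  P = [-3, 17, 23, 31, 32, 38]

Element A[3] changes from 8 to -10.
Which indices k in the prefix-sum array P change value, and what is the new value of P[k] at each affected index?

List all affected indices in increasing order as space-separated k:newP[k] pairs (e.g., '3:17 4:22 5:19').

P[k] = A[0] + ... + A[k]
P[k] includes A[3] iff k >= 3
Affected indices: 3, 4, ..., 5; delta = -18
  P[3]: 31 + -18 = 13
  P[4]: 32 + -18 = 14
  P[5]: 38 + -18 = 20

Answer: 3:13 4:14 5:20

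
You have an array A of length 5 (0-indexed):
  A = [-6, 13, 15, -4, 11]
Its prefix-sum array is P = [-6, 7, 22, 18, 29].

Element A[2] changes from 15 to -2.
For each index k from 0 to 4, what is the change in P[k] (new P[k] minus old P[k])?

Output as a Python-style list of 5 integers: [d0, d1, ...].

Element change: A[2] 15 -> -2, delta = -17
For k < 2: P[k] unchanged, delta_P[k] = 0
For k >= 2: P[k] shifts by exactly -17
Delta array: [0, 0, -17, -17, -17]

Answer: [0, 0, -17, -17, -17]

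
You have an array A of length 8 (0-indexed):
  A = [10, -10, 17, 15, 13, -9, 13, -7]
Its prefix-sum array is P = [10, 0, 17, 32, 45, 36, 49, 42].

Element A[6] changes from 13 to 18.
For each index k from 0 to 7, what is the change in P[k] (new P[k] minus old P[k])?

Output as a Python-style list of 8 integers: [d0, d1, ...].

Answer: [0, 0, 0, 0, 0, 0, 5, 5]

Derivation:
Element change: A[6] 13 -> 18, delta = 5
For k < 6: P[k] unchanged, delta_P[k] = 0
For k >= 6: P[k] shifts by exactly 5
Delta array: [0, 0, 0, 0, 0, 0, 5, 5]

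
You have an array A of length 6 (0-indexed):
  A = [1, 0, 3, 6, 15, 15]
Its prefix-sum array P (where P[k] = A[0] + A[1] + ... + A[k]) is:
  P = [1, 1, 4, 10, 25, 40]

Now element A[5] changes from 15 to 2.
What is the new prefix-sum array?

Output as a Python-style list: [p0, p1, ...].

Answer: [1, 1, 4, 10, 25, 27]

Derivation:
Change: A[5] 15 -> 2, delta = -13
P[k] for k < 5: unchanged (A[5] not included)
P[k] for k >= 5: shift by delta = -13
  P[0] = 1 + 0 = 1
  P[1] = 1 + 0 = 1
  P[2] = 4 + 0 = 4
  P[3] = 10 + 0 = 10
  P[4] = 25 + 0 = 25
  P[5] = 40 + -13 = 27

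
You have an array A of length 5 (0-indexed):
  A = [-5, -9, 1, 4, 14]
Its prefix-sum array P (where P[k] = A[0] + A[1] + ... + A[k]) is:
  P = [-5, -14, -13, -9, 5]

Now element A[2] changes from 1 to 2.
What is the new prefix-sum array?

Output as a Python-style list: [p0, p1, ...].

Answer: [-5, -14, -12, -8, 6]

Derivation:
Change: A[2] 1 -> 2, delta = 1
P[k] for k < 2: unchanged (A[2] not included)
P[k] for k >= 2: shift by delta = 1
  P[0] = -5 + 0 = -5
  P[1] = -14 + 0 = -14
  P[2] = -13 + 1 = -12
  P[3] = -9 + 1 = -8
  P[4] = 5 + 1 = 6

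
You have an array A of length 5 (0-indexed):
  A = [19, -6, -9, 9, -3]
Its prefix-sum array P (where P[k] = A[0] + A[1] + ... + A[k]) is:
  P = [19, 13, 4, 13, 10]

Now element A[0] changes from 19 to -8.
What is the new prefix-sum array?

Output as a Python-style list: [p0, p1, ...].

Answer: [-8, -14, -23, -14, -17]

Derivation:
Change: A[0] 19 -> -8, delta = -27
P[k] for k < 0: unchanged (A[0] not included)
P[k] for k >= 0: shift by delta = -27
  P[0] = 19 + -27 = -8
  P[1] = 13 + -27 = -14
  P[2] = 4 + -27 = -23
  P[3] = 13 + -27 = -14
  P[4] = 10 + -27 = -17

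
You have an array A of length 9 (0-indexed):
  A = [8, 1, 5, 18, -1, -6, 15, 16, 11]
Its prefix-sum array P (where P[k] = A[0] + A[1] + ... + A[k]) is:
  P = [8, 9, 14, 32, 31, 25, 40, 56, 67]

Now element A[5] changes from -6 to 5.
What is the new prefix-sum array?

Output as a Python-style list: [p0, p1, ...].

Answer: [8, 9, 14, 32, 31, 36, 51, 67, 78]

Derivation:
Change: A[5] -6 -> 5, delta = 11
P[k] for k < 5: unchanged (A[5] not included)
P[k] for k >= 5: shift by delta = 11
  P[0] = 8 + 0 = 8
  P[1] = 9 + 0 = 9
  P[2] = 14 + 0 = 14
  P[3] = 32 + 0 = 32
  P[4] = 31 + 0 = 31
  P[5] = 25 + 11 = 36
  P[6] = 40 + 11 = 51
  P[7] = 56 + 11 = 67
  P[8] = 67 + 11 = 78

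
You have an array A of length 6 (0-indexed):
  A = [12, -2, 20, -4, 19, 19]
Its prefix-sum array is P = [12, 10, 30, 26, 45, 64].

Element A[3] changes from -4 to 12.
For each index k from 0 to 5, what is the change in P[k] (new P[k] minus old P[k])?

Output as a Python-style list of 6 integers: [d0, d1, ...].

Element change: A[3] -4 -> 12, delta = 16
For k < 3: P[k] unchanged, delta_P[k] = 0
For k >= 3: P[k] shifts by exactly 16
Delta array: [0, 0, 0, 16, 16, 16]

Answer: [0, 0, 0, 16, 16, 16]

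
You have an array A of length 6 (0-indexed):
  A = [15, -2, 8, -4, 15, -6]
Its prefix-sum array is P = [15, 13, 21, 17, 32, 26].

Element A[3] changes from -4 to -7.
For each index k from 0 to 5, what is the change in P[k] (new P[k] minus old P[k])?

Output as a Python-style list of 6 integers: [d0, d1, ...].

Element change: A[3] -4 -> -7, delta = -3
For k < 3: P[k] unchanged, delta_P[k] = 0
For k >= 3: P[k] shifts by exactly -3
Delta array: [0, 0, 0, -3, -3, -3]

Answer: [0, 0, 0, -3, -3, -3]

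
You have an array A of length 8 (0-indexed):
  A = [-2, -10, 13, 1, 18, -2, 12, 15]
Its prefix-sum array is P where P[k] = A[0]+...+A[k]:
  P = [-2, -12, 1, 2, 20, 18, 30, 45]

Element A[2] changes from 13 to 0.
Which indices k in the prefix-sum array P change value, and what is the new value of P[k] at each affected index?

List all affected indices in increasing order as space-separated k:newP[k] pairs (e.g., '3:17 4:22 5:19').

P[k] = A[0] + ... + A[k]
P[k] includes A[2] iff k >= 2
Affected indices: 2, 3, ..., 7; delta = -13
  P[2]: 1 + -13 = -12
  P[3]: 2 + -13 = -11
  P[4]: 20 + -13 = 7
  P[5]: 18 + -13 = 5
  P[6]: 30 + -13 = 17
  P[7]: 45 + -13 = 32

Answer: 2:-12 3:-11 4:7 5:5 6:17 7:32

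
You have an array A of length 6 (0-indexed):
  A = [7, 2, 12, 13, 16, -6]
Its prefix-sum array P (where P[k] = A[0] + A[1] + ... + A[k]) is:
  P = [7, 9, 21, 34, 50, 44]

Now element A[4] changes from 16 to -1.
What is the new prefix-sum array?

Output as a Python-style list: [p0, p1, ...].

Change: A[4] 16 -> -1, delta = -17
P[k] for k < 4: unchanged (A[4] not included)
P[k] for k >= 4: shift by delta = -17
  P[0] = 7 + 0 = 7
  P[1] = 9 + 0 = 9
  P[2] = 21 + 0 = 21
  P[3] = 34 + 0 = 34
  P[4] = 50 + -17 = 33
  P[5] = 44 + -17 = 27

Answer: [7, 9, 21, 34, 33, 27]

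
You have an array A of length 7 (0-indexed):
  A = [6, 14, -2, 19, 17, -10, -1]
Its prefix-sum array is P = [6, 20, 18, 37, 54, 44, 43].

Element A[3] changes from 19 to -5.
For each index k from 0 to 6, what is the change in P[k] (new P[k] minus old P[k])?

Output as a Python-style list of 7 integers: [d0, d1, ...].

Element change: A[3] 19 -> -5, delta = -24
For k < 3: P[k] unchanged, delta_P[k] = 0
For k >= 3: P[k] shifts by exactly -24
Delta array: [0, 0, 0, -24, -24, -24, -24]

Answer: [0, 0, 0, -24, -24, -24, -24]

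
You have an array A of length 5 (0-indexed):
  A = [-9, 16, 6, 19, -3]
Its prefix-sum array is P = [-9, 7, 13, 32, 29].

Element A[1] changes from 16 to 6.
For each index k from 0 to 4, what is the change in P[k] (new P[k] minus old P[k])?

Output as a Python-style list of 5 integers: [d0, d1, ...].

Element change: A[1] 16 -> 6, delta = -10
For k < 1: P[k] unchanged, delta_P[k] = 0
For k >= 1: P[k] shifts by exactly -10
Delta array: [0, -10, -10, -10, -10]

Answer: [0, -10, -10, -10, -10]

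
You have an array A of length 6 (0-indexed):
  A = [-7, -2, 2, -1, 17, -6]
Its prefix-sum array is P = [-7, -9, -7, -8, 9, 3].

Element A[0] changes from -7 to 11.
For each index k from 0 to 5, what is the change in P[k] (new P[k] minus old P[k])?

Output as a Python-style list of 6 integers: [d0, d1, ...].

Element change: A[0] -7 -> 11, delta = 18
For k < 0: P[k] unchanged, delta_P[k] = 0
For k >= 0: P[k] shifts by exactly 18
Delta array: [18, 18, 18, 18, 18, 18]

Answer: [18, 18, 18, 18, 18, 18]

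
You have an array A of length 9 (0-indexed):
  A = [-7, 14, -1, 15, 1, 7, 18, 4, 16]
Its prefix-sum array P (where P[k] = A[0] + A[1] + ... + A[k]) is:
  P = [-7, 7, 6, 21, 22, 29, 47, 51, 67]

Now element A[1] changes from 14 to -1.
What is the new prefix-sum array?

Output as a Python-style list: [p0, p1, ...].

Change: A[1] 14 -> -1, delta = -15
P[k] for k < 1: unchanged (A[1] not included)
P[k] for k >= 1: shift by delta = -15
  P[0] = -7 + 0 = -7
  P[1] = 7 + -15 = -8
  P[2] = 6 + -15 = -9
  P[3] = 21 + -15 = 6
  P[4] = 22 + -15 = 7
  P[5] = 29 + -15 = 14
  P[6] = 47 + -15 = 32
  P[7] = 51 + -15 = 36
  P[8] = 67 + -15 = 52

Answer: [-7, -8, -9, 6, 7, 14, 32, 36, 52]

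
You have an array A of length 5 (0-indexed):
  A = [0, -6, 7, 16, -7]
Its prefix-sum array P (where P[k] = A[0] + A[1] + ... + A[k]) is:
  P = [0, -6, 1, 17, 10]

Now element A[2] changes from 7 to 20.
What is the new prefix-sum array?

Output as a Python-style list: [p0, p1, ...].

Change: A[2] 7 -> 20, delta = 13
P[k] for k < 2: unchanged (A[2] not included)
P[k] for k >= 2: shift by delta = 13
  P[0] = 0 + 0 = 0
  P[1] = -6 + 0 = -6
  P[2] = 1 + 13 = 14
  P[3] = 17 + 13 = 30
  P[4] = 10 + 13 = 23

Answer: [0, -6, 14, 30, 23]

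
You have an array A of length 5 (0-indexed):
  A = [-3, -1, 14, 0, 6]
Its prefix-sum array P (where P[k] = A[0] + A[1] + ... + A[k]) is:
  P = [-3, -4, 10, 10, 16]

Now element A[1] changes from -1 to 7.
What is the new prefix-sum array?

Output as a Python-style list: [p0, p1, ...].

Answer: [-3, 4, 18, 18, 24]

Derivation:
Change: A[1] -1 -> 7, delta = 8
P[k] for k < 1: unchanged (A[1] not included)
P[k] for k >= 1: shift by delta = 8
  P[0] = -3 + 0 = -3
  P[1] = -4 + 8 = 4
  P[2] = 10 + 8 = 18
  P[3] = 10 + 8 = 18
  P[4] = 16 + 8 = 24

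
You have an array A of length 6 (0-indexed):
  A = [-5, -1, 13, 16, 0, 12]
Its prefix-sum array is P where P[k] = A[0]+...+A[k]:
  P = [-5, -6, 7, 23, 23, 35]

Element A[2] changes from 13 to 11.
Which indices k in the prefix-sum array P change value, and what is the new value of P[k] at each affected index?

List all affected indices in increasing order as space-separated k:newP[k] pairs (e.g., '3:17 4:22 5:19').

P[k] = A[0] + ... + A[k]
P[k] includes A[2] iff k >= 2
Affected indices: 2, 3, ..., 5; delta = -2
  P[2]: 7 + -2 = 5
  P[3]: 23 + -2 = 21
  P[4]: 23 + -2 = 21
  P[5]: 35 + -2 = 33

Answer: 2:5 3:21 4:21 5:33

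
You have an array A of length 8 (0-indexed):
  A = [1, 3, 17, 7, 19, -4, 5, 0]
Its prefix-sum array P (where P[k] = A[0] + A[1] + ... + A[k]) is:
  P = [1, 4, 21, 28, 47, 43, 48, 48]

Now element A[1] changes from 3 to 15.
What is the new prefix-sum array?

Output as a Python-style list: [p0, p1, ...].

Answer: [1, 16, 33, 40, 59, 55, 60, 60]

Derivation:
Change: A[1] 3 -> 15, delta = 12
P[k] for k < 1: unchanged (A[1] not included)
P[k] for k >= 1: shift by delta = 12
  P[0] = 1 + 0 = 1
  P[1] = 4 + 12 = 16
  P[2] = 21 + 12 = 33
  P[3] = 28 + 12 = 40
  P[4] = 47 + 12 = 59
  P[5] = 43 + 12 = 55
  P[6] = 48 + 12 = 60
  P[7] = 48 + 12 = 60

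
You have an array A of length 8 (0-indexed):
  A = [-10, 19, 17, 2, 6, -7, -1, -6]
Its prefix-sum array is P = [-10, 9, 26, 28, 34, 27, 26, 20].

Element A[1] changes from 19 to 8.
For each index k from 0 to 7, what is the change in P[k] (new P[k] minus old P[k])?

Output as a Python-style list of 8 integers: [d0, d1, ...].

Element change: A[1] 19 -> 8, delta = -11
For k < 1: P[k] unchanged, delta_P[k] = 0
For k >= 1: P[k] shifts by exactly -11
Delta array: [0, -11, -11, -11, -11, -11, -11, -11]

Answer: [0, -11, -11, -11, -11, -11, -11, -11]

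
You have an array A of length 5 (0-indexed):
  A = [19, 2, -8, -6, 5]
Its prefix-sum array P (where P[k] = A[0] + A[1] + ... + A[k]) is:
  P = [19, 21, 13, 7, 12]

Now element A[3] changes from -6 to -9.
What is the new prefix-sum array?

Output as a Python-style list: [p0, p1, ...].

Answer: [19, 21, 13, 4, 9]

Derivation:
Change: A[3] -6 -> -9, delta = -3
P[k] for k < 3: unchanged (A[3] not included)
P[k] for k >= 3: shift by delta = -3
  P[0] = 19 + 0 = 19
  P[1] = 21 + 0 = 21
  P[2] = 13 + 0 = 13
  P[3] = 7 + -3 = 4
  P[4] = 12 + -3 = 9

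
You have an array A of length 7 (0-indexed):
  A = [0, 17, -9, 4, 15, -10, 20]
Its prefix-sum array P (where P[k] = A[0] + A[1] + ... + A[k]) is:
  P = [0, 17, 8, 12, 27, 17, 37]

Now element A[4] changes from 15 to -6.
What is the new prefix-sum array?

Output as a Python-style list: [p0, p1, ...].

Answer: [0, 17, 8, 12, 6, -4, 16]

Derivation:
Change: A[4] 15 -> -6, delta = -21
P[k] for k < 4: unchanged (A[4] not included)
P[k] for k >= 4: shift by delta = -21
  P[0] = 0 + 0 = 0
  P[1] = 17 + 0 = 17
  P[2] = 8 + 0 = 8
  P[3] = 12 + 0 = 12
  P[4] = 27 + -21 = 6
  P[5] = 17 + -21 = -4
  P[6] = 37 + -21 = 16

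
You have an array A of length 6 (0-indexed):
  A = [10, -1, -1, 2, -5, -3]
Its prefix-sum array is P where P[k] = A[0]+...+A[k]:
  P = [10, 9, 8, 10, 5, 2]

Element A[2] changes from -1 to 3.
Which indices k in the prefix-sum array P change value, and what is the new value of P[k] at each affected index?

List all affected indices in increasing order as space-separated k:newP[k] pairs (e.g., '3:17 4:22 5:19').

Answer: 2:12 3:14 4:9 5:6

Derivation:
P[k] = A[0] + ... + A[k]
P[k] includes A[2] iff k >= 2
Affected indices: 2, 3, ..., 5; delta = 4
  P[2]: 8 + 4 = 12
  P[3]: 10 + 4 = 14
  P[4]: 5 + 4 = 9
  P[5]: 2 + 4 = 6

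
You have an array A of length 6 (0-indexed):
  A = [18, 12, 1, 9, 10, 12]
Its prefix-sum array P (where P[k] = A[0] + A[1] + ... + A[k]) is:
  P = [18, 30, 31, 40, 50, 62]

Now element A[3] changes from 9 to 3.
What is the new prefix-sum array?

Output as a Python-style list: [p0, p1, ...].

Answer: [18, 30, 31, 34, 44, 56]

Derivation:
Change: A[3] 9 -> 3, delta = -6
P[k] for k < 3: unchanged (A[3] not included)
P[k] for k >= 3: shift by delta = -6
  P[0] = 18 + 0 = 18
  P[1] = 30 + 0 = 30
  P[2] = 31 + 0 = 31
  P[3] = 40 + -6 = 34
  P[4] = 50 + -6 = 44
  P[5] = 62 + -6 = 56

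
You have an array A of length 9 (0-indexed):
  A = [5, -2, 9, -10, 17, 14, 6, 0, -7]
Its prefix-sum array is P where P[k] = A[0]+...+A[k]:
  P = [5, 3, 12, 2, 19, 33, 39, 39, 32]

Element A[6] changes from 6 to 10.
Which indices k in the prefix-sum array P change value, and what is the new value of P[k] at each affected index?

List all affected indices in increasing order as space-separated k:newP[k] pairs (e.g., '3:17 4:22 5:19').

Answer: 6:43 7:43 8:36

Derivation:
P[k] = A[0] + ... + A[k]
P[k] includes A[6] iff k >= 6
Affected indices: 6, 7, ..., 8; delta = 4
  P[6]: 39 + 4 = 43
  P[7]: 39 + 4 = 43
  P[8]: 32 + 4 = 36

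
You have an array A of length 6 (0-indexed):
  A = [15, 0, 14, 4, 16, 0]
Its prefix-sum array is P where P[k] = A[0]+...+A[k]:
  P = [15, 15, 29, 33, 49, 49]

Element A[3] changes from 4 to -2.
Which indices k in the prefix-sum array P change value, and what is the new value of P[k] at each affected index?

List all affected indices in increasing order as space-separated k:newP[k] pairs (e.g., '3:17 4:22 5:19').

Answer: 3:27 4:43 5:43

Derivation:
P[k] = A[0] + ... + A[k]
P[k] includes A[3] iff k >= 3
Affected indices: 3, 4, ..., 5; delta = -6
  P[3]: 33 + -6 = 27
  P[4]: 49 + -6 = 43
  P[5]: 49 + -6 = 43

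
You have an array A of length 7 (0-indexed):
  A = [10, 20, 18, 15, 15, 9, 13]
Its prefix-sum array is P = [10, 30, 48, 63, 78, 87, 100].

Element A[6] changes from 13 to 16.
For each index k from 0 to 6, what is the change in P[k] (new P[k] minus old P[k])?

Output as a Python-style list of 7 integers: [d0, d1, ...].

Answer: [0, 0, 0, 0, 0, 0, 3]

Derivation:
Element change: A[6] 13 -> 16, delta = 3
For k < 6: P[k] unchanged, delta_P[k] = 0
For k >= 6: P[k] shifts by exactly 3
Delta array: [0, 0, 0, 0, 0, 0, 3]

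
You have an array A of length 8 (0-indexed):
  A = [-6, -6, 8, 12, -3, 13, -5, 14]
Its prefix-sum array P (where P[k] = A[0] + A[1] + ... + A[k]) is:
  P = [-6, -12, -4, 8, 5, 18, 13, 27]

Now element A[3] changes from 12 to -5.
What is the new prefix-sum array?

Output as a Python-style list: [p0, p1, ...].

Answer: [-6, -12, -4, -9, -12, 1, -4, 10]

Derivation:
Change: A[3] 12 -> -5, delta = -17
P[k] for k < 3: unchanged (A[3] not included)
P[k] for k >= 3: shift by delta = -17
  P[0] = -6 + 0 = -6
  P[1] = -12 + 0 = -12
  P[2] = -4 + 0 = -4
  P[3] = 8 + -17 = -9
  P[4] = 5 + -17 = -12
  P[5] = 18 + -17 = 1
  P[6] = 13 + -17 = -4
  P[7] = 27 + -17 = 10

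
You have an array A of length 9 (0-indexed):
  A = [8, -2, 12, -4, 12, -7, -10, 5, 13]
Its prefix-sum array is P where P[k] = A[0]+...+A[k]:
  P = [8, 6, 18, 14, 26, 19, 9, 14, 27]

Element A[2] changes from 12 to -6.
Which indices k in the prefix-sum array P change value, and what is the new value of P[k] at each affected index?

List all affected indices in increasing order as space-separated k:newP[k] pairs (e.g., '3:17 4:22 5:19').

Answer: 2:0 3:-4 4:8 5:1 6:-9 7:-4 8:9

Derivation:
P[k] = A[0] + ... + A[k]
P[k] includes A[2] iff k >= 2
Affected indices: 2, 3, ..., 8; delta = -18
  P[2]: 18 + -18 = 0
  P[3]: 14 + -18 = -4
  P[4]: 26 + -18 = 8
  P[5]: 19 + -18 = 1
  P[6]: 9 + -18 = -9
  P[7]: 14 + -18 = -4
  P[8]: 27 + -18 = 9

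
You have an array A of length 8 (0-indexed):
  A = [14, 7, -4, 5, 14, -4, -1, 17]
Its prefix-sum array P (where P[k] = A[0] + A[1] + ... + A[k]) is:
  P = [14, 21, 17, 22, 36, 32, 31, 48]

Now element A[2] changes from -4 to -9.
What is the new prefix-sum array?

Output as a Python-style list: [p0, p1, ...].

Change: A[2] -4 -> -9, delta = -5
P[k] for k < 2: unchanged (A[2] not included)
P[k] for k >= 2: shift by delta = -5
  P[0] = 14 + 0 = 14
  P[1] = 21 + 0 = 21
  P[2] = 17 + -5 = 12
  P[3] = 22 + -5 = 17
  P[4] = 36 + -5 = 31
  P[5] = 32 + -5 = 27
  P[6] = 31 + -5 = 26
  P[7] = 48 + -5 = 43

Answer: [14, 21, 12, 17, 31, 27, 26, 43]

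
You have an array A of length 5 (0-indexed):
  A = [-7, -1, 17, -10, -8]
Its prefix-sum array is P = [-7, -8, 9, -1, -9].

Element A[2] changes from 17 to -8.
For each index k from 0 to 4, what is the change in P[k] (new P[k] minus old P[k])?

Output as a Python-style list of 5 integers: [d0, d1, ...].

Answer: [0, 0, -25, -25, -25]

Derivation:
Element change: A[2] 17 -> -8, delta = -25
For k < 2: P[k] unchanged, delta_P[k] = 0
For k >= 2: P[k] shifts by exactly -25
Delta array: [0, 0, -25, -25, -25]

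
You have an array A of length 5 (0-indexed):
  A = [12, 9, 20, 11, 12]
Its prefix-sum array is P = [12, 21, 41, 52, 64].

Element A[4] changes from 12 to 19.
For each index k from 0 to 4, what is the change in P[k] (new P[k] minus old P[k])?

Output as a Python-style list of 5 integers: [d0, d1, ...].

Element change: A[4] 12 -> 19, delta = 7
For k < 4: P[k] unchanged, delta_P[k] = 0
For k >= 4: P[k] shifts by exactly 7
Delta array: [0, 0, 0, 0, 7]

Answer: [0, 0, 0, 0, 7]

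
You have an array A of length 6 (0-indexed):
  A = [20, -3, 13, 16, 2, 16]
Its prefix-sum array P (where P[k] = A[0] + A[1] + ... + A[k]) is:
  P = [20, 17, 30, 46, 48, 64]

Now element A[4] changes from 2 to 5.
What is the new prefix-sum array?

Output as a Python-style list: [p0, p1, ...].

Answer: [20, 17, 30, 46, 51, 67]

Derivation:
Change: A[4] 2 -> 5, delta = 3
P[k] for k < 4: unchanged (A[4] not included)
P[k] for k >= 4: shift by delta = 3
  P[0] = 20 + 0 = 20
  P[1] = 17 + 0 = 17
  P[2] = 30 + 0 = 30
  P[3] = 46 + 0 = 46
  P[4] = 48 + 3 = 51
  P[5] = 64 + 3 = 67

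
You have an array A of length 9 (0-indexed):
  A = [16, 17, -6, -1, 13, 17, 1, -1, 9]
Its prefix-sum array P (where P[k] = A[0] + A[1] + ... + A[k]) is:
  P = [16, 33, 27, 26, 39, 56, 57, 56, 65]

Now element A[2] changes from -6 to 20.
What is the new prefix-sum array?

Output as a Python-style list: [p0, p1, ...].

Change: A[2] -6 -> 20, delta = 26
P[k] for k < 2: unchanged (A[2] not included)
P[k] for k >= 2: shift by delta = 26
  P[0] = 16 + 0 = 16
  P[1] = 33 + 0 = 33
  P[2] = 27 + 26 = 53
  P[3] = 26 + 26 = 52
  P[4] = 39 + 26 = 65
  P[5] = 56 + 26 = 82
  P[6] = 57 + 26 = 83
  P[7] = 56 + 26 = 82
  P[8] = 65 + 26 = 91

Answer: [16, 33, 53, 52, 65, 82, 83, 82, 91]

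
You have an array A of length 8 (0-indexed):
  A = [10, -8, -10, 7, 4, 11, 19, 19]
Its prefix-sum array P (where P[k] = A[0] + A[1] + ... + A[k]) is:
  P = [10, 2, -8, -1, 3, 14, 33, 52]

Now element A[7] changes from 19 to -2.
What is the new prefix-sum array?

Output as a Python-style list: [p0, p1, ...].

Change: A[7] 19 -> -2, delta = -21
P[k] for k < 7: unchanged (A[7] not included)
P[k] for k >= 7: shift by delta = -21
  P[0] = 10 + 0 = 10
  P[1] = 2 + 0 = 2
  P[2] = -8 + 0 = -8
  P[3] = -1 + 0 = -1
  P[4] = 3 + 0 = 3
  P[5] = 14 + 0 = 14
  P[6] = 33 + 0 = 33
  P[7] = 52 + -21 = 31

Answer: [10, 2, -8, -1, 3, 14, 33, 31]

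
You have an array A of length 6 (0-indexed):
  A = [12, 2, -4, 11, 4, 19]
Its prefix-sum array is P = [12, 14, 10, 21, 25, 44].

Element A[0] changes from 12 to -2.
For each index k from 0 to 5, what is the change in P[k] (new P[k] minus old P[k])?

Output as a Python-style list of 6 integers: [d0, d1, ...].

Answer: [-14, -14, -14, -14, -14, -14]

Derivation:
Element change: A[0] 12 -> -2, delta = -14
For k < 0: P[k] unchanged, delta_P[k] = 0
For k >= 0: P[k] shifts by exactly -14
Delta array: [-14, -14, -14, -14, -14, -14]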